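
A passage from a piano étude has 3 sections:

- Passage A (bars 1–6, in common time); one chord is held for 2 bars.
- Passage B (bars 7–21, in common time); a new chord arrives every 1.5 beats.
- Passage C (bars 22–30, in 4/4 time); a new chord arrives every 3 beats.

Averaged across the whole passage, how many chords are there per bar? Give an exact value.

11/6 chords per bar

A: 6 bars of 4 beats is 24 beats; at 8 beats each that's 3 chords.
B: 15 bars of 4 beats is 60 beats; at 1.5 beats each that's 40 chords.
C: 9 bars of 4 beats is 36 beats; at 3 beats each that's 12 chords.
Overall: 55 chords over 30 bars → 55/30 = 11/6 chords per bar.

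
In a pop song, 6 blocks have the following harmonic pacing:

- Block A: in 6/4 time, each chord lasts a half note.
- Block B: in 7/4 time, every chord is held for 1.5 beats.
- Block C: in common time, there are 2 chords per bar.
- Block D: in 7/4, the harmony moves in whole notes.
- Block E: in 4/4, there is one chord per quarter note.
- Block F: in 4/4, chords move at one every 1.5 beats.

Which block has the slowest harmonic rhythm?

Block D

A: each chord is 2 beats in 6/4, so 3 per bar.
B: each chord is 1.5 beats in 7/4, so 14/3 per bar.
C: each chord is 2 beats in 4/4, so 2 per bar.
D: each chord is 4 beats in 7/4, so 1.75 per bar.
E: each chord is 1 beat in 4/4, so 4 per bar.
F: each chord is 1.5 beats in 4/4, so 8/3 per bar.
Slowest is D at 1.75 chords/bar.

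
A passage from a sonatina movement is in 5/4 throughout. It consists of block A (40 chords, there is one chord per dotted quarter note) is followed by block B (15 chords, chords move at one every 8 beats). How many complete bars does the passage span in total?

A: 40 × 1.5 = 60 beats = 12 bars.
B: 15 × 8 = 120 beats = 24 bars.
Total: 12 + 24 = 36 bars.

36 bars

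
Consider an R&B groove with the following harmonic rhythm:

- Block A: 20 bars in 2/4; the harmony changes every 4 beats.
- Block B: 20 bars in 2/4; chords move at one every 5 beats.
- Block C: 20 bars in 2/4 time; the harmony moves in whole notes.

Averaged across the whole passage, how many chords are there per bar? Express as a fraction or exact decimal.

7/15 chords per bar

A: 20 bars of 2 beats is 40 beats; at 4 beats each that's 10 chords.
B: 20 bars of 2 beats is 40 beats; at 5 beats each that's 8 chords.
C: 20 bars of 2 beats is 40 beats; at 4 beats each that's 10 chords.
Overall: 28 chords over 60 bars → 28/60 = 7/15 chords per bar.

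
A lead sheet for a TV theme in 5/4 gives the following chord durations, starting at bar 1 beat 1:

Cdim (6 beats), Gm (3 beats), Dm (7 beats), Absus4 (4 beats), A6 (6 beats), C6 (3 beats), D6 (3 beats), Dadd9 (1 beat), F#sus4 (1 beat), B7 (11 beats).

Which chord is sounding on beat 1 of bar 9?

Beat 1 of bar 9 is beat (9−1)×5 + 1 = 41 overall.
Running totals: Cdim ends at 6, Gm ends at 9, Dm ends at 16, Absus4 ends at 20, A6 ends at 26, C6 ends at 29, D6 ends at 32, Dadd9 ends at 33, F#sus4 ends at 34, B7 ends at 45.
Beat 41 falls within B7.

B7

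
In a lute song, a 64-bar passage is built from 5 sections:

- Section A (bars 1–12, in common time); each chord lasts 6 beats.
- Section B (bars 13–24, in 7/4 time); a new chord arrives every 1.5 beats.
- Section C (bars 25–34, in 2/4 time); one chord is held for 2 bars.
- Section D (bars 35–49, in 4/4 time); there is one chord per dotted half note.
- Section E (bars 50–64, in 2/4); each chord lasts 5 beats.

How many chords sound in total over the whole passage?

95 chords

A has 48 beats and chords last 6 each, so 8 chords.
B has 84 beats and chords last 1.5 each, so 56 chords.
C has 20 beats and chords last 4 each, so 5 chords.
D has 60 beats and chords last 3 each, so 20 chords.
E has 30 beats and chords last 5 each, so 6 chords.
Total: 8 + 56 + 5 + 20 + 6 = 95.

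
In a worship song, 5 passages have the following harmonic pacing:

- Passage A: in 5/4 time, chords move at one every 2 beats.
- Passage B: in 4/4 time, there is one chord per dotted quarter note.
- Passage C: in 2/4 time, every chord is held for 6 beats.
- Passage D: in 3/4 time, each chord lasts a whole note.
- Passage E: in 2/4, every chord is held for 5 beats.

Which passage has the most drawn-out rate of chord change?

Passage C

A: 5 beats/bar ÷ 2 beats/chord = 2.5 chords/bar.
B: 4 beats/bar ÷ 1.5 beats/chord = 8/3 chords/bar.
C: 2 beats/bar ÷ 6 beats/chord = 1/3 chords/bar.
D: 3 beats/bar ÷ 4 beats/chord = 0.75 chords/bar.
E: 2 beats/bar ÷ 5 beats/chord = 0.4 chords/bar.
Slowest is C at 1/3 chords/bar.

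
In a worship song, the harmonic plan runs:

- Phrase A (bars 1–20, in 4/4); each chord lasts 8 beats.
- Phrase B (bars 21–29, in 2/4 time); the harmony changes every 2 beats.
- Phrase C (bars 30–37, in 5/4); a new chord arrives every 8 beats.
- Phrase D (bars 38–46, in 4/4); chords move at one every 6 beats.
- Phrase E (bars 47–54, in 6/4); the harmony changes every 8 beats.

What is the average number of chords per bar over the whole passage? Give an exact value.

A: 20 × 4 = 80 beats ÷ 8 = 10 chords.
B: 9 × 2 = 18 beats ÷ 2 = 9 chords.
C: 8 × 5 = 40 beats ÷ 8 = 5 chords.
D: 9 × 4 = 36 beats ÷ 6 = 6 chords.
E: 8 × 6 = 48 beats ÷ 8 = 6 chords.
Overall: 36 chords over 54 bars → 36/54 = 2/3 chords per bar.

2/3 chords per bar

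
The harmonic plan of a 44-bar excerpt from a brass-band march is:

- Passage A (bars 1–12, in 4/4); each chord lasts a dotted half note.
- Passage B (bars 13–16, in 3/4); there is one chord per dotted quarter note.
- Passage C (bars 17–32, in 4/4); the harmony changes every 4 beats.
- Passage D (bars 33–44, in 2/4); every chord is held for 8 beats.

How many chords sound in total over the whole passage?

A: 12 bars × 4 beats = 48 beats; 3 beats/chord → 16 chords.
B: 4 bars × 3 beats = 12 beats; 1.5 beats/chord → 8 chords.
C: 16 bars × 4 beats = 64 beats; 4 beats/chord → 16 chords.
D: 12 bars × 2 beats = 24 beats; 8 beats/chord → 3 chords.
Total: 16 + 8 + 16 + 3 = 43.

43 chords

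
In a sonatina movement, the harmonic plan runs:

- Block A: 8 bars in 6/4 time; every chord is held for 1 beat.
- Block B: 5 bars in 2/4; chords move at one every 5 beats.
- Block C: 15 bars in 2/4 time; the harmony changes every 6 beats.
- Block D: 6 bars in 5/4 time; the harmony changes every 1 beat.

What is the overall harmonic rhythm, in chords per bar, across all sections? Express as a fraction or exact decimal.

2.5 chords per bar

A: 8 bars of 6 beats is 48 beats; at 1 beat each that's 48 chords.
B: 5 bars of 2 beats is 10 beats; at 5 beats each that's 2 chords.
C: 15 bars of 2 beats is 30 beats; at 6 beats each that's 5 chords.
D: 6 bars of 5 beats is 30 beats; at 1 beat each that's 30 chords.
Overall: 85 chords over 34 bars → 85/34 = 2.5 chords per bar.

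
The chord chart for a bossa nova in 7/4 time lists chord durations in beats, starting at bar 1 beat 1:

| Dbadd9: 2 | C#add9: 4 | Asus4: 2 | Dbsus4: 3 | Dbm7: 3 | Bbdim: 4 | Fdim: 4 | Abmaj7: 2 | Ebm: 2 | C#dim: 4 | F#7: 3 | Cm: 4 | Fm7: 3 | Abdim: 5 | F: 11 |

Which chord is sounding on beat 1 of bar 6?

Beat 1 of bar 6 is beat (6−1)×7 + 1 = 36 overall.
Running totals: Dbadd9 ends at 2, C#add9 ends at 6, Asus4 ends at 8, Dbsus4 ends at 11, Dbm7 ends at 14, Bbdim ends at 18, Fdim ends at 22, Abmaj7 ends at 24, Ebm ends at 26, C#dim ends at 30, F#7 ends at 33, Cm ends at 37.
Beat 36 falls within Cm.

Cm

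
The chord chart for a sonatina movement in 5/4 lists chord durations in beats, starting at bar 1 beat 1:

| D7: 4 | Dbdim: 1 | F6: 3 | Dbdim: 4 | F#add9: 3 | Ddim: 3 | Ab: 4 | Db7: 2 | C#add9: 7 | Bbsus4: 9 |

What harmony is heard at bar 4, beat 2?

Ddim

Beat 2 of bar 4 is beat (4−1)×5 + 2 = 17 overall.
Running totals: D7 ends at 4, Dbdim ends at 5, F6 ends at 8, Dbdim ends at 12, F#add9 ends at 15, Ddim ends at 18.
Beat 17 falls within Ddim.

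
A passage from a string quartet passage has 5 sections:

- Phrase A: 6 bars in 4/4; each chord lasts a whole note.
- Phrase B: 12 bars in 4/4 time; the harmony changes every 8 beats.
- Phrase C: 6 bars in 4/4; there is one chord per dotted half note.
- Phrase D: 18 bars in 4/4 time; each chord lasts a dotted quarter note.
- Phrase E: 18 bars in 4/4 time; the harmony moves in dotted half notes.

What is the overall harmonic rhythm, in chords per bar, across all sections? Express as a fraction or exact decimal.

23/15 chords per bar

A: 6 × 4 = 24 beats ÷ 4 = 6 chords.
B: 12 × 4 = 48 beats ÷ 8 = 6 chords.
C: 6 × 4 = 24 beats ÷ 3 = 8 chords.
D: 18 × 4 = 72 beats ÷ 1.5 = 48 chords.
E: 18 × 4 = 72 beats ÷ 3 = 24 chords.
Overall: 92 chords over 60 bars → 92/60 = 23/15 chords per bar.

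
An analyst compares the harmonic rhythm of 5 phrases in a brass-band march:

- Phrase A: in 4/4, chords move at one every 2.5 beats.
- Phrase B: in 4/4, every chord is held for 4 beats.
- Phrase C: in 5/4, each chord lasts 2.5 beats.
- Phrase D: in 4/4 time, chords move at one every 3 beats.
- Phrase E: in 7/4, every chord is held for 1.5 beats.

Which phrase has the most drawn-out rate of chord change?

A: each chord is 2.5 beats in 4/4, so 1.6 per bar.
B: each chord is 4 beats in 4/4, so 1 per bar.
C: each chord is 2.5 beats in 5/4, so 2 per bar.
D: each chord is 3 beats in 4/4, so 4/3 per bar.
E: each chord is 1.5 beats in 7/4, so 14/3 per bar.
Slowest is B at 1 chords/bar.

Phrase B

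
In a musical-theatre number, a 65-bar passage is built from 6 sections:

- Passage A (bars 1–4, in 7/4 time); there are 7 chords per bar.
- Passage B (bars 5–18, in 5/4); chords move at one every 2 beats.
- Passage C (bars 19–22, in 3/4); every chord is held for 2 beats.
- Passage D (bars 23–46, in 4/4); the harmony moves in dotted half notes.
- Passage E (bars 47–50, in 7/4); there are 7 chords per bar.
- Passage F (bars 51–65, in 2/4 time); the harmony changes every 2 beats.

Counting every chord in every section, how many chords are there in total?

144 chords

A: 4 bars × 7 beats = 28 beats; 1 beat/chord → 28 chords.
B: 14 bars × 5 beats = 70 beats; 2 beats/chord → 35 chords.
C: 4 bars × 3 beats = 12 beats; 2 beats/chord → 6 chords.
D: 24 bars × 4 beats = 96 beats; 3 beats/chord → 32 chords.
E: 4 bars × 7 beats = 28 beats; 1 beat/chord → 28 chords.
F: 15 bars × 2 beats = 30 beats; 2 beats/chord → 15 chords.
Total: 28 + 35 + 6 + 32 + 28 + 15 = 144.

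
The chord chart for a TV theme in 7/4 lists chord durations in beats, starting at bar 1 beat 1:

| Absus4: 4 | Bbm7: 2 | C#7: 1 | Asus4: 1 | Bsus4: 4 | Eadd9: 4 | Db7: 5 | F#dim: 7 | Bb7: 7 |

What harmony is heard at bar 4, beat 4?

Beat 4 of bar 4 is beat (4−1)×7 + 4 = 25 overall.
Running totals: Absus4 ends at 4, Bbm7 ends at 6, C#7 ends at 7, Asus4 ends at 8, Bsus4 ends at 12, Eadd9 ends at 16, Db7 ends at 21, F#dim ends at 28.
Beat 25 falls within F#dim.

F#dim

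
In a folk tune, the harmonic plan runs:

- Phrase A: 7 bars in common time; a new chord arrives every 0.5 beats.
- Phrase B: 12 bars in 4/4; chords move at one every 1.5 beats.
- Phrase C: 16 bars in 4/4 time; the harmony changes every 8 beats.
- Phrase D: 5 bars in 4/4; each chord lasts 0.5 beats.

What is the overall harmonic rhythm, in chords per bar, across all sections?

3.4 chords per bar

A: 7 bars of 4 beats is 28 beats; at 0.5 beats each that's 56 chords.
B: 12 bars of 4 beats is 48 beats; at 1.5 beats each that's 32 chords.
C: 16 bars of 4 beats is 64 beats; at 8 beats each that's 8 chords.
D: 5 bars of 4 beats is 20 beats; at 0.5 beats each that's 40 chords.
Overall: 136 chords over 40 bars → 136/40 = 3.4 chords per bar.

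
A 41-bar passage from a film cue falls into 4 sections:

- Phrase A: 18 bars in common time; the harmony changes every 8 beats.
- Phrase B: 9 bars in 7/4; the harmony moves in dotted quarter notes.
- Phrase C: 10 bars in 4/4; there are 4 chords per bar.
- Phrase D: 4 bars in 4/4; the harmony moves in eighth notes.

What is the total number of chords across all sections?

A: 18·4 = 72 beats, 72/8 = 9 chords.
B: 9·7 = 63 beats, 63/1.5 = 42 chords.
C: 10·4 = 40 beats, 40/1 = 40 chords.
D: 4·4 = 16 beats, 16/0.5 = 32 chords.
Total: 9 + 42 + 40 + 32 = 123.

123 chords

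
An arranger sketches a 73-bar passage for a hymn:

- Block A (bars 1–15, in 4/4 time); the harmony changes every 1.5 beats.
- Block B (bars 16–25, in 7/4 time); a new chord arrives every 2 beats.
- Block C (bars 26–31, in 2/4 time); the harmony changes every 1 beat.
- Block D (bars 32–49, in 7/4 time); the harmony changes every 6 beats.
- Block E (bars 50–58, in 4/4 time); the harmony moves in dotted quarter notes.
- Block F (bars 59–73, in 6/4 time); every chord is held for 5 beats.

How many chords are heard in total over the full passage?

A has 60 beats and chords last 1.5 each, so 40 chords.
B has 70 beats and chords last 2 each, so 35 chords.
C has 12 beats and chords last 1 each, so 12 chords.
D has 126 beats and chords last 6 each, so 21 chords.
E has 36 beats and chords last 1.5 each, so 24 chords.
F has 90 beats and chords last 5 each, so 18 chords.
Total: 40 + 35 + 12 + 21 + 24 + 18 = 150.

150 chords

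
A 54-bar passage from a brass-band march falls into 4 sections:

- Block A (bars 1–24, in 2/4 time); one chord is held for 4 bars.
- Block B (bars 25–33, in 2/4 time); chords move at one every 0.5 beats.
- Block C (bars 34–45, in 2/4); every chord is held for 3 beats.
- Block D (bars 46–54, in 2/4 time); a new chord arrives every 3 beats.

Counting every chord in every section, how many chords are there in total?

56 chords

A: 24·2 = 48 beats, 48/8 = 6 chords.
B: 9·2 = 18 beats, 18/0.5 = 36 chords.
C: 12·2 = 24 beats, 24/3 = 8 chords.
D: 9·2 = 18 beats, 18/3 = 6 chords.
Total: 6 + 36 + 8 + 6 = 56.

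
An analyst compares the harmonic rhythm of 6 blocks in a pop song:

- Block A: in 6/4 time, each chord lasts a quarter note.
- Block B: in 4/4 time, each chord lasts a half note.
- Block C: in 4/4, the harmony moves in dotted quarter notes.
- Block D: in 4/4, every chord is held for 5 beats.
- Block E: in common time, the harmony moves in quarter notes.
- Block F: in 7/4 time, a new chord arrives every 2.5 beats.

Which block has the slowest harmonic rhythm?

A: 6 beats/bar ÷ 1 beat/chord = 6 chords/bar.
B: 4 beats/bar ÷ 2 beats/chord = 2 chords/bar.
C: 4 beats/bar ÷ 1.5 beats/chord = 8/3 chords/bar.
D: 4 beats/bar ÷ 5 beats/chord = 0.8 chords/bar.
E: 4 beats/bar ÷ 1 beat/chord = 4 chords/bar.
F: 7 beats/bar ÷ 2.5 beats/chord = 2.8 chords/bar.
Slowest is D at 0.8 chords/bar.

Block D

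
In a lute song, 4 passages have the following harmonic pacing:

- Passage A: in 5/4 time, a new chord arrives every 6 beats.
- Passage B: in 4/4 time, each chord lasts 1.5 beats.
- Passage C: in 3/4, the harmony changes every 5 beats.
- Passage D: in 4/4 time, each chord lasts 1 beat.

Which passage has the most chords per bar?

A: 5 beats/bar ÷ 6 beats/chord = 5/6 chords/bar.
B: 4 beats/bar ÷ 1.5 beats/chord = 8/3 chords/bar.
C: 3 beats/bar ÷ 5 beats/chord = 0.6 chords/bar.
D: 4 beats/bar ÷ 1 beat/chord = 4 chords/bar.
Fastest is D at 4 chords/bar.

Passage D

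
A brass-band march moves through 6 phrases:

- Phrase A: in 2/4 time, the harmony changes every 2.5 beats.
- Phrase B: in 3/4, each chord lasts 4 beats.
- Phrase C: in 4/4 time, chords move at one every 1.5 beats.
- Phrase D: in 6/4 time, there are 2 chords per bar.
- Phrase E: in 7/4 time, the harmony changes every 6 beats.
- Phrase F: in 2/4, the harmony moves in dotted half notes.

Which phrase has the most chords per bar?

Phrase C

A: each chord is 2.5 beats in 2/4, so 0.8 per bar.
B: each chord is 4 beats in 3/4, so 0.75 per bar.
C: each chord is 1.5 beats in 4/4, so 8/3 per bar.
D: each chord is 3 beats in 6/4, so 2 per bar.
E: each chord is 6 beats in 7/4, so 7/6 per bar.
F: each chord is 3 beats in 2/4, so 2/3 per bar.
Fastest is C at 8/3 chords/bar.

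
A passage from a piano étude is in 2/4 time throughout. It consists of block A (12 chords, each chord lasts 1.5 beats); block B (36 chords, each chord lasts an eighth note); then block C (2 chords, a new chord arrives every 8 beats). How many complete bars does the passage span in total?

26 bars

A: 12 × 1.5 = 18 beats = 9 bars.
B: 36 × 0.5 = 18 beats = 9 bars.
C: 2 × 8 = 16 beats = 8 bars.
Total: 9 + 9 + 8 = 26 bars.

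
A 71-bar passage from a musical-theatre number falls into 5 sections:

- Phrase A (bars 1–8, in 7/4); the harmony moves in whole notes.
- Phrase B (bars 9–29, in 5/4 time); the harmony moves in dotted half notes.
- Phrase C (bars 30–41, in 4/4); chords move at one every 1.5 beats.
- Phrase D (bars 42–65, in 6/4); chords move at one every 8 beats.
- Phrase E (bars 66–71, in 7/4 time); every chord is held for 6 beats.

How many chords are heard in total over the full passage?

106 chords

A: 8·7 = 56 beats, 56/4 = 14 chords.
B: 21·5 = 105 beats, 105/3 = 35 chords.
C: 12·4 = 48 beats, 48/1.5 = 32 chords.
D: 24·6 = 144 beats, 144/8 = 18 chords.
E: 6·7 = 42 beats, 42/6 = 7 chords.
Total: 14 + 35 + 32 + 18 + 7 = 106.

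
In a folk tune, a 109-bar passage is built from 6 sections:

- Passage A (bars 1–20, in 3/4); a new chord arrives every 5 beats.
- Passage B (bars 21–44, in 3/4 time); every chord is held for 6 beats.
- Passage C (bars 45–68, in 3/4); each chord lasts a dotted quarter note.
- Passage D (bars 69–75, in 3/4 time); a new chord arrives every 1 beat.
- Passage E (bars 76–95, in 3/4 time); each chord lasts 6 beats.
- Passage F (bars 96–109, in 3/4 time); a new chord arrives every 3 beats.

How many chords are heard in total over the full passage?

A: 20 bars × 3 beats = 60 beats; 5 beats/chord → 12 chords.
B: 24 bars × 3 beats = 72 beats; 6 beats/chord → 12 chords.
C: 24 bars × 3 beats = 72 beats; 1.5 beats/chord → 48 chords.
D: 7 bars × 3 beats = 21 beats; 1 beat/chord → 21 chords.
E: 20 bars × 3 beats = 60 beats; 6 beats/chord → 10 chords.
F: 14 bars × 3 beats = 42 beats; 3 beats/chord → 14 chords.
Total: 12 + 12 + 48 + 21 + 10 + 14 = 117.

117 chords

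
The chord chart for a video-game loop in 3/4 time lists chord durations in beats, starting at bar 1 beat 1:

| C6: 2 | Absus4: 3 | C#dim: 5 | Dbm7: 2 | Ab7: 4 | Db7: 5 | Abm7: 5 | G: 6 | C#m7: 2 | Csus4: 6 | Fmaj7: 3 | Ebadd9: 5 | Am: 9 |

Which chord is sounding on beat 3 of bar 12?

Beat 3 of bar 12 is beat (12−1)×3 + 3 = 36 overall.
Running totals: C6 ends at 2, Absus4 ends at 5, C#dim ends at 10, Dbm7 ends at 12, Ab7 ends at 16, Db7 ends at 21, Abm7 ends at 26, G ends at 32, C#m7 ends at 34, Csus4 ends at 40.
Beat 36 falls within Csus4.

Csus4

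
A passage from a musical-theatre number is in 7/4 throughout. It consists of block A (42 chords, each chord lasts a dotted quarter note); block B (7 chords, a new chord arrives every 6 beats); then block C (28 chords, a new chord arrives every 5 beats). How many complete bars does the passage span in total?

A: 42 × 1.5 = 63 beats = 9 bars.
B: 7 × 6 = 42 beats = 6 bars.
C: 28 × 5 = 140 beats = 20 bars.
Total: 9 + 6 + 20 = 35 bars.

35 bars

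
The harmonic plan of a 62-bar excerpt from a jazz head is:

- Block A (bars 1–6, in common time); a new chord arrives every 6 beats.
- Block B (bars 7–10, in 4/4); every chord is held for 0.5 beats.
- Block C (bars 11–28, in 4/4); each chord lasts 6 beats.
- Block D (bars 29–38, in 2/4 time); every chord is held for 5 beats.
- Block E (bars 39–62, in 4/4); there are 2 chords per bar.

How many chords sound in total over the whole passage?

100 chords

A: 6 bars × 4 beats = 24 beats; 6 beats/chord → 4 chords.
B: 4 bars × 4 beats = 16 beats; 0.5 beats/chord → 32 chords.
C: 18 bars × 4 beats = 72 beats; 6 beats/chord → 12 chords.
D: 10 bars × 2 beats = 20 beats; 5 beats/chord → 4 chords.
E: 24 bars × 4 beats = 96 beats; 2 beats/chord → 48 chords.
Total: 4 + 32 + 12 + 4 + 48 = 100.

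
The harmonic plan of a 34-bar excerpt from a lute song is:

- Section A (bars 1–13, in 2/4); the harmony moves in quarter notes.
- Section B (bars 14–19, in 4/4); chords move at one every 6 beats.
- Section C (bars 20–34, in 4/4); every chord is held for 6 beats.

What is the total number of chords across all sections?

40 chords

A has 26 beats and chords last 1 each, so 26 chords.
B has 24 beats and chords last 6 each, so 4 chords.
C has 60 beats and chords last 6 each, so 10 chords.
Total: 26 + 4 + 10 = 40.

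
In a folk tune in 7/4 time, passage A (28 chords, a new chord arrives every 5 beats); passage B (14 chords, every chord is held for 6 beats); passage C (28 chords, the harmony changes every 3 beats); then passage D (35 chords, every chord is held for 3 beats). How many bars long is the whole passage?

A: 28 × 5 = 140 beats = 20 bars.
B: 14 × 6 = 84 beats = 12 bars.
C: 28 × 3 = 84 beats = 12 bars.
D: 35 × 3 = 105 beats = 15 bars.
Total: 20 + 12 + 12 + 15 = 59 bars.

59 bars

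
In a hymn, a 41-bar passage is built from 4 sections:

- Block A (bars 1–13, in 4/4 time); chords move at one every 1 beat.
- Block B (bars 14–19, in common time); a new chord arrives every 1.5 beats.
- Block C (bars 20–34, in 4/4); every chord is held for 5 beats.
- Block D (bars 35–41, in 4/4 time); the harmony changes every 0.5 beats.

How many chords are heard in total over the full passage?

136 chords

A: 13·4 = 52 beats, 52/1 = 52 chords.
B: 6·4 = 24 beats, 24/1.5 = 16 chords.
C: 15·4 = 60 beats, 60/5 = 12 chords.
D: 7·4 = 28 beats, 28/0.5 = 56 chords.
Total: 52 + 16 + 12 + 56 = 136.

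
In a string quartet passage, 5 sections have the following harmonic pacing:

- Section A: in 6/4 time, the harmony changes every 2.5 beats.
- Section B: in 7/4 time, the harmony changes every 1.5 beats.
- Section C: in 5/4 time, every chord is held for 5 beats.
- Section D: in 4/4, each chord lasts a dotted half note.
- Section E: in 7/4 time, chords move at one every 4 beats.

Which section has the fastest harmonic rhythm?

Section B

A: 6 beats/bar ÷ 2.5 beats/chord = 2.4 chords/bar.
B: 7 beats/bar ÷ 1.5 beats/chord = 14/3 chords/bar.
C: 5 beats/bar ÷ 5 beats/chord = 1 chord/bar.
D: 4 beats/bar ÷ 3 beats/chord = 4/3 chords/bar.
E: 7 beats/bar ÷ 4 beats/chord = 1.75 chords/bar.
Fastest is B at 14/3 chords/bar.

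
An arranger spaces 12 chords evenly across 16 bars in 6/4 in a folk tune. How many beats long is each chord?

16 bars × 6 beats/bar = 96 beats total.
96 beats ÷ 12 chords = 8 beats per chord.

8 beats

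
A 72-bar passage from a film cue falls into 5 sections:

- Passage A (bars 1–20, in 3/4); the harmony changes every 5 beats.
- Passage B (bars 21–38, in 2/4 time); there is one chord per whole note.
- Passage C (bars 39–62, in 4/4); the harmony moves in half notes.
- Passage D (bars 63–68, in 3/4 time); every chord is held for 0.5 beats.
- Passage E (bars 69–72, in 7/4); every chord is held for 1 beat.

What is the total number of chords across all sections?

133 chords

A: 20·3 = 60 beats, 60/5 = 12 chords.
B: 18·2 = 36 beats, 36/4 = 9 chords.
C: 24·4 = 96 beats, 96/2 = 48 chords.
D: 6·3 = 18 beats, 18/0.5 = 36 chords.
E: 4·7 = 28 beats, 28/1 = 28 chords.
Total: 12 + 9 + 48 + 36 + 28 = 133.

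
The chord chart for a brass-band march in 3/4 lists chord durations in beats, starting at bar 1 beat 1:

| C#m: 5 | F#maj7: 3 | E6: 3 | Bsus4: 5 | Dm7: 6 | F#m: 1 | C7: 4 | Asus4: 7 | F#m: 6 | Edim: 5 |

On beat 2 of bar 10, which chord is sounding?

Asus4

Beat 2 of bar 10 is beat (10−1)×3 + 2 = 29 overall.
Running totals: C#m ends at 5, F#maj7 ends at 8, E6 ends at 11, Bsus4 ends at 16, Dm7 ends at 22, F#m ends at 23, C7 ends at 27, Asus4 ends at 34.
Beat 29 falls within Asus4.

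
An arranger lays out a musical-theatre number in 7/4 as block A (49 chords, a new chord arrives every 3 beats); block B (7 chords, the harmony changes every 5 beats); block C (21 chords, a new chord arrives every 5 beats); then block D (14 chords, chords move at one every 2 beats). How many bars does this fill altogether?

A: 49 × 3 = 147 beats = 21 bars.
B: 7 × 5 = 35 beats = 5 bars.
C: 21 × 5 = 105 beats = 15 bars.
D: 14 × 2 = 28 beats = 4 bars.
Total: 21 + 5 + 15 + 4 = 45 bars.

45 bars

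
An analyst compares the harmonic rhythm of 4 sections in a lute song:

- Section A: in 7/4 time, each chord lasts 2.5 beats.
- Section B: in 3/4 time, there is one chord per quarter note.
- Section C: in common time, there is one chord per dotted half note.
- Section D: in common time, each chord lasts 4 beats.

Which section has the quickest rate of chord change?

Section B

A: 7/2.5 = 2.8 chords/bar.
B: 3/1 = 3 chords/bar.
C: 4/3 = 4/3 chords/bar.
D: 4/4 = 1 chord/bar.
Fastest is B at 3 chords/bar.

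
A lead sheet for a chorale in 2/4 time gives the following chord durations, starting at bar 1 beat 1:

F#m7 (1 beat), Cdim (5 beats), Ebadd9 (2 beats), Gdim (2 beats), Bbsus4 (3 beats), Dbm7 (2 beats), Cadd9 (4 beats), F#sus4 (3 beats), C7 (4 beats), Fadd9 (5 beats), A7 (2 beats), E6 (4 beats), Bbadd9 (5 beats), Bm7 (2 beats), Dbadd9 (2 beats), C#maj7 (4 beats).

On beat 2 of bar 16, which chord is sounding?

A7

Beat 2 of bar 16 is beat (16−1)×2 + 2 = 32 overall.
Running totals: F#m7 ends at 1, Cdim ends at 6, Ebadd9 ends at 8, Gdim ends at 10, Bbsus4 ends at 13, Dbm7 ends at 15, Cadd9 ends at 19, F#sus4 ends at 22, C7 ends at 26, Fadd9 ends at 31, A7 ends at 33.
Beat 32 falls within A7.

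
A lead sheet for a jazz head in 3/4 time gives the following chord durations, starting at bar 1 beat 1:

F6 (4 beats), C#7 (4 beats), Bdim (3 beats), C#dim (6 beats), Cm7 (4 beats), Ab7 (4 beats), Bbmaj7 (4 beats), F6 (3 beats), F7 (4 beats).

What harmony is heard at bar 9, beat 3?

Bbmaj7

Beat 3 of bar 9 is beat (9−1)×3 + 3 = 27 overall.
Running totals: F6 ends at 4, C#7 ends at 8, Bdim ends at 11, C#dim ends at 17, Cm7 ends at 21, Ab7 ends at 25, Bbmaj7 ends at 29.
Beat 27 falls within Bbmaj7.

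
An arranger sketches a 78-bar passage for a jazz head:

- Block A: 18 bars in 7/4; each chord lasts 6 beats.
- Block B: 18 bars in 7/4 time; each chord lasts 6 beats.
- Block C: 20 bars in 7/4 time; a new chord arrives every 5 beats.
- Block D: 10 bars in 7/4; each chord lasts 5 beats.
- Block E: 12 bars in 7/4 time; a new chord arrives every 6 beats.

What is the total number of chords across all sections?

A: 18 bars × 7 beats = 126 beats; 6 beats/chord → 21 chords.
B: 18 bars × 7 beats = 126 beats; 6 beats/chord → 21 chords.
C: 20 bars × 7 beats = 140 beats; 5 beats/chord → 28 chords.
D: 10 bars × 7 beats = 70 beats; 5 beats/chord → 14 chords.
E: 12 bars × 7 beats = 84 beats; 6 beats/chord → 14 chords.
Total: 21 + 21 + 28 + 14 + 14 = 98.

98 chords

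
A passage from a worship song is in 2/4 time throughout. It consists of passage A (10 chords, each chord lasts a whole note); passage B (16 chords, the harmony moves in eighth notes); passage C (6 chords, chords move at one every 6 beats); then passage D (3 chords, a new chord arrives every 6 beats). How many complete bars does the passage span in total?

51 bars

A: 10 × 4 = 40 beats = 20 bars.
B: 16 × 0.5 = 8 beats = 4 bars.
C: 6 × 6 = 36 beats = 18 bars.
D: 3 × 6 = 18 beats = 9 bars.
Total: 20 + 4 + 18 + 9 = 51 bars.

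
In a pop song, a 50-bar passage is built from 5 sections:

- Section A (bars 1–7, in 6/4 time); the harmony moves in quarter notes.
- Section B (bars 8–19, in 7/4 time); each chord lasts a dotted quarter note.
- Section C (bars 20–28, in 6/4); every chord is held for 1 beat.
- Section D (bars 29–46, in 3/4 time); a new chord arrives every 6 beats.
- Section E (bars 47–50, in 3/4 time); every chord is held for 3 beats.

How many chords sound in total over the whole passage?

A: 7·6 = 42 beats, 42/1 = 42 chords.
B: 12·7 = 84 beats, 84/1.5 = 56 chords.
C: 9·6 = 54 beats, 54/1 = 54 chords.
D: 18·3 = 54 beats, 54/6 = 9 chords.
E: 4·3 = 12 beats, 12/3 = 4 chords.
Total: 42 + 56 + 54 + 9 + 4 = 165.

165 chords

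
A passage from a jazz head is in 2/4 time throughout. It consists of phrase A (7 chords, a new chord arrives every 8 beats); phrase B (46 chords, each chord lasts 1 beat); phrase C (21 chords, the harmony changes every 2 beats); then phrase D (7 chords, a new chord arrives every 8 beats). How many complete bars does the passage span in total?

A: 7 × 8 = 56 beats = 28 bars.
B: 46 × 1 = 46 beats = 23 bars.
C: 21 × 2 = 42 beats = 21 bars.
D: 7 × 8 = 56 beats = 28 bars.
Total: 28 + 23 + 21 + 28 = 100 bars.

100 bars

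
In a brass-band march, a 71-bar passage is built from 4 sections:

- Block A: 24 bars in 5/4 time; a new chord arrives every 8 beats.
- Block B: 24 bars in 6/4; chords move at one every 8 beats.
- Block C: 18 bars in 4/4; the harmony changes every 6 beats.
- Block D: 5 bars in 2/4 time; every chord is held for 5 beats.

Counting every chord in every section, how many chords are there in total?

A has 120 beats and chords last 8 each, so 15 chords.
B has 144 beats and chords last 8 each, so 18 chords.
C has 72 beats and chords last 6 each, so 12 chords.
D has 10 beats and chords last 5 each, so 2 chords.
Total: 15 + 18 + 12 + 2 = 47.

47 chords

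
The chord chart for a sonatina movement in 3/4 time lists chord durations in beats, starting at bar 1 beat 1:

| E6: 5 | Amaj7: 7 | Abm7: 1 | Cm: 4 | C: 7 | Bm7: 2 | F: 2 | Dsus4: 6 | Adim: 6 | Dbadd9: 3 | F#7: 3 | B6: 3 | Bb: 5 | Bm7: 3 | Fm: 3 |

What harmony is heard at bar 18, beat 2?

Bb

Beat 2 of bar 18 is beat (18−1)×3 + 2 = 53 overall.
Running totals: E6 ends at 5, Amaj7 ends at 12, Abm7 ends at 13, Cm ends at 17, C ends at 24, Bm7 ends at 26, F ends at 28, Dsus4 ends at 34, Adim ends at 40, Dbadd9 ends at 43, F#7 ends at 46, B6 ends at 49, Bb ends at 54.
Beat 53 falls within Bb.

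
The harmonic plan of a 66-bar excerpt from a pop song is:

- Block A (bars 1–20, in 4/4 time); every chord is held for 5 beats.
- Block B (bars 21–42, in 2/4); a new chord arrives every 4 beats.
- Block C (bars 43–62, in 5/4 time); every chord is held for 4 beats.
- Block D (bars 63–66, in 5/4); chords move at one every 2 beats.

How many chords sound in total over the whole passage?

A: 20 bars × 4 beats = 80 beats; 5 beats/chord → 16 chords.
B: 22 bars × 2 beats = 44 beats; 4 beats/chord → 11 chords.
C: 20 bars × 5 beats = 100 beats; 4 beats/chord → 25 chords.
D: 4 bars × 5 beats = 20 beats; 2 beats/chord → 10 chords.
Total: 16 + 11 + 25 + 10 = 62.

62 chords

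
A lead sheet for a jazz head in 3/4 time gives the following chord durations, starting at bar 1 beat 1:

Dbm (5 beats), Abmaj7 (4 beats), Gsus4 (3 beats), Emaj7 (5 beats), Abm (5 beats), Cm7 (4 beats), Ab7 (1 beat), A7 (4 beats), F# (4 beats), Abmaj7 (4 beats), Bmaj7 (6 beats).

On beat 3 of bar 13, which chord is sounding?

Abmaj7

Beat 3 of bar 13 is beat (13−1)×3 + 3 = 39 overall.
Running totals: Dbm ends at 5, Abmaj7 ends at 9, Gsus4 ends at 12, Emaj7 ends at 17, Abm ends at 22, Cm7 ends at 26, Ab7 ends at 27, A7 ends at 31, F# ends at 35, Abmaj7 ends at 39.
Beat 39 falls within Abmaj7.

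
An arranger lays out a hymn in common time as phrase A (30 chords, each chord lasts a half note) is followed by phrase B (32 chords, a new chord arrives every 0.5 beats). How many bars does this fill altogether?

A: 30 × 2 = 60 beats = 15 bars.
B: 32 × 0.5 = 16 beats = 4 bars.
Total: 15 + 4 = 19 bars.

19 bars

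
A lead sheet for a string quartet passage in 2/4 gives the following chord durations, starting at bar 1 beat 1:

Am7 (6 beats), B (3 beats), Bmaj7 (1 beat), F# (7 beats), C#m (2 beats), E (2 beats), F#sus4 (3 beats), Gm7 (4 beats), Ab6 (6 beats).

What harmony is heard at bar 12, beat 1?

F#sus4

Beat 1 of bar 12 is beat (12−1)×2 + 1 = 23 overall.
Running totals: Am7 ends at 6, B ends at 9, Bmaj7 ends at 10, F# ends at 17, C#m ends at 19, E ends at 21, F#sus4 ends at 24.
Beat 23 falls within F#sus4.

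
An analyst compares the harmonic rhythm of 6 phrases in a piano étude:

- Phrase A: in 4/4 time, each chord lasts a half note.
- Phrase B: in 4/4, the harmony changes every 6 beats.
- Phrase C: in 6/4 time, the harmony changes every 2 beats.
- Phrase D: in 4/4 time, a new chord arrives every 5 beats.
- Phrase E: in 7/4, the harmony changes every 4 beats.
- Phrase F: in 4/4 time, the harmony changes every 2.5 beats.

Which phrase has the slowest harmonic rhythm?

Phrase B

A: 4 beats/bar ÷ 2 beats/chord = 2 chords/bar.
B: 4 beats/bar ÷ 6 beats/chord = 2/3 chords/bar.
C: 6 beats/bar ÷ 2 beats/chord = 3 chords/bar.
D: 4 beats/bar ÷ 5 beats/chord = 0.8 chords/bar.
E: 7 beats/bar ÷ 4 beats/chord = 1.75 chords/bar.
F: 4 beats/bar ÷ 2.5 beats/chord = 1.6 chords/bar.
Slowest is B at 2/3 chords/bar.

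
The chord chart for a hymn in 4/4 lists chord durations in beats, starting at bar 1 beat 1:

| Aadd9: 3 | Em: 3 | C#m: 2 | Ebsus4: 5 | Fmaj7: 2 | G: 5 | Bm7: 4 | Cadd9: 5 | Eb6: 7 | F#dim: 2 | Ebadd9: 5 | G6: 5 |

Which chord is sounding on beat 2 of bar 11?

Ebadd9

Beat 2 of bar 11 is beat (11−1)×4 + 2 = 42 overall.
Running totals: Aadd9 ends at 3, Em ends at 6, C#m ends at 8, Ebsus4 ends at 13, Fmaj7 ends at 15, G ends at 20, Bm7 ends at 24, Cadd9 ends at 29, Eb6 ends at 36, F#dim ends at 38, Ebadd9 ends at 43.
Beat 42 falls within Ebadd9.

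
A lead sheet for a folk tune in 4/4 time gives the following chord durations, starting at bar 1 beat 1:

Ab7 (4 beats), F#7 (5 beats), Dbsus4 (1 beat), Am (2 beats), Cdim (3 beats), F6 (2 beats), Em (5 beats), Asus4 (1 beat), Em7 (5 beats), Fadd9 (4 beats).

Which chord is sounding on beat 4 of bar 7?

Beat 4 of bar 7 is beat (7−1)×4 + 4 = 28 overall.
Running totals: Ab7 ends at 4, F#7 ends at 9, Dbsus4 ends at 10, Am ends at 12, Cdim ends at 15, F6 ends at 17, Em ends at 22, Asus4 ends at 23, Em7 ends at 28.
Beat 28 falls within Em7.

Em7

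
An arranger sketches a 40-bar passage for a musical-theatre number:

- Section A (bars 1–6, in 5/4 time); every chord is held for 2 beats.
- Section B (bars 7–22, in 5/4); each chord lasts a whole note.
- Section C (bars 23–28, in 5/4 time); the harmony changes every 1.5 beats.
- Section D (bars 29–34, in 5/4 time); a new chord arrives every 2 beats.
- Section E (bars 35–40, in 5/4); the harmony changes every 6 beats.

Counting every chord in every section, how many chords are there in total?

75 chords

A: 6·5 = 30 beats, 30/2 = 15 chords.
B: 16·5 = 80 beats, 80/4 = 20 chords.
C: 6·5 = 30 beats, 30/1.5 = 20 chords.
D: 6·5 = 30 beats, 30/2 = 15 chords.
E: 6·5 = 30 beats, 30/6 = 5 chords.
Total: 15 + 20 + 20 + 15 + 5 = 75.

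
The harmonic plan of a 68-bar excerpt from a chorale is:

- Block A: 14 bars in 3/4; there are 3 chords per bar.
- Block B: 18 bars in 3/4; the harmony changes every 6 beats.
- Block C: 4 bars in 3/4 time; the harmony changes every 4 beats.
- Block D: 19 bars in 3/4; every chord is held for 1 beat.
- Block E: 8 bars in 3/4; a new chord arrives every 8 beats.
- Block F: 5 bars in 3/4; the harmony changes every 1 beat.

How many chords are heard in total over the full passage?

A: 14·3 = 42 beats, 42/1 = 42 chords.
B: 18·3 = 54 beats, 54/6 = 9 chords.
C: 4·3 = 12 beats, 12/4 = 3 chords.
D: 19·3 = 57 beats, 57/1 = 57 chords.
E: 8·3 = 24 beats, 24/8 = 3 chords.
F: 5·3 = 15 beats, 15/1 = 15 chords.
Total: 42 + 9 + 3 + 57 + 3 + 15 = 129.

129 chords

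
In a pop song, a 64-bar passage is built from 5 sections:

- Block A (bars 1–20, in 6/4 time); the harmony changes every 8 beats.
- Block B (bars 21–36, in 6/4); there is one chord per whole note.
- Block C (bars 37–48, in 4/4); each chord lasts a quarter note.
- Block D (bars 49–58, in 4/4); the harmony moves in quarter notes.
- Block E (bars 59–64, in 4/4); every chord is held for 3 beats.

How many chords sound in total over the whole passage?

A has 120 beats and chords last 8 each, so 15 chords.
B has 96 beats and chords last 4 each, so 24 chords.
C has 48 beats and chords last 1 each, so 48 chords.
D has 40 beats and chords last 1 each, so 40 chords.
E has 24 beats and chords last 3 each, so 8 chords.
Total: 15 + 24 + 48 + 40 + 8 = 135.

135 chords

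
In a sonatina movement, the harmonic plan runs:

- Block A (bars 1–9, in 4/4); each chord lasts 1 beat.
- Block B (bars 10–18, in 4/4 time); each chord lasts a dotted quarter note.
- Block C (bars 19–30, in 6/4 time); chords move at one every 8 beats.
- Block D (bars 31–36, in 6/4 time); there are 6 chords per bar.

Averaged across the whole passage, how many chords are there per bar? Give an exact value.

35/12 chords per bar

A: 9 × 4 = 36 beats ÷ 1 = 36 chords.
B: 9 × 4 = 36 beats ÷ 1.5 = 24 chords.
C: 12 × 6 = 72 beats ÷ 8 = 9 chords.
D: 6 × 6 = 36 beats ÷ 1 = 36 chords.
Overall: 105 chords over 36 bars → 105/36 = 35/12 chords per bar.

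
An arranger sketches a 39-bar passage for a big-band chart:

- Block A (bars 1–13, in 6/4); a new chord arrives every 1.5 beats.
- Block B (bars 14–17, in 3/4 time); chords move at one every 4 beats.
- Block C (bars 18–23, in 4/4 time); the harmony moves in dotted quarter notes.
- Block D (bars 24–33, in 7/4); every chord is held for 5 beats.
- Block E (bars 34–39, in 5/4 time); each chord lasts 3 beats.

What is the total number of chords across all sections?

A has 78 beats and chords last 1.5 each, so 52 chords.
B has 12 beats and chords last 4 each, so 3 chords.
C has 24 beats and chords last 1.5 each, so 16 chords.
D has 70 beats and chords last 5 each, so 14 chords.
E has 30 beats and chords last 3 each, so 10 chords.
Total: 52 + 3 + 16 + 14 + 10 = 95.

95 chords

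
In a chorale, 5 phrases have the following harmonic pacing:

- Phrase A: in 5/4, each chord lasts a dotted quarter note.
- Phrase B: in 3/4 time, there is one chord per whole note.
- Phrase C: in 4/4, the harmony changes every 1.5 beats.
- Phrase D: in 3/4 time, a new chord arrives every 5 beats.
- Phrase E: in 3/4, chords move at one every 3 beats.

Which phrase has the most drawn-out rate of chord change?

Phrase D

A: 5/1.5 = 10/3 chords/bar.
B: 3/4 = 0.75 chords/bar.
C: 4/1.5 = 8/3 chords/bar.
D: 3/5 = 0.6 chords/bar.
E: 3/3 = 1 chord/bar.
Slowest is D at 0.6 chords/bar.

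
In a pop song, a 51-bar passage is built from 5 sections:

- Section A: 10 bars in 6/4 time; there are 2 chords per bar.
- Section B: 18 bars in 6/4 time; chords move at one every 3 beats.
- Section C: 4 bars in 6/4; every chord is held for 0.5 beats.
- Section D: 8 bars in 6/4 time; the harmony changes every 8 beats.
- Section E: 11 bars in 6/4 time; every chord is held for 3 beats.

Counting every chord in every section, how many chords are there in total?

A: 10·6 = 60 beats, 60/3 = 20 chords.
B: 18·6 = 108 beats, 108/3 = 36 chords.
C: 4·6 = 24 beats, 24/0.5 = 48 chords.
D: 8·6 = 48 beats, 48/8 = 6 chords.
E: 11·6 = 66 beats, 66/3 = 22 chords.
Total: 20 + 36 + 48 + 6 + 22 = 132.

132 chords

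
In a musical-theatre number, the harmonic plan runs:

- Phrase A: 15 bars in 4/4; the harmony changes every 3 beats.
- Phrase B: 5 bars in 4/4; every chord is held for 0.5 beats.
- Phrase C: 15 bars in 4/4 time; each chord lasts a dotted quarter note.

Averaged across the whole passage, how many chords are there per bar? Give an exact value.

A: 15 bars of 4 beats is 60 beats; at 3 beats each that's 20 chords.
B: 5 bars of 4 beats is 20 beats; at 0.5 beats each that's 40 chords.
C: 15 bars of 4 beats is 60 beats; at 1.5 beats each that's 40 chords.
Overall: 100 chords over 35 bars → 100/35 = 20/7 chords per bar.

20/7 chords per bar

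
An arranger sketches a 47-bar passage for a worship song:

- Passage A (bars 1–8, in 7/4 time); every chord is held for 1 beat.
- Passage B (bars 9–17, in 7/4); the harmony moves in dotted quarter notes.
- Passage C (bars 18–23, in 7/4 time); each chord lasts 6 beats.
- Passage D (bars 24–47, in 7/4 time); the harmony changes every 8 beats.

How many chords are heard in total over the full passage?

A: 8·7 = 56 beats, 56/1 = 56 chords.
B: 9·7 = 63 beats, 63/1.5 = 42 chords.
C: 6·7 = 42 beats, 42/6 = 7 chords.
D: 24·7 = 168 beats, 168/8 = 21 chords.
Total: 56 + 42 + 7 + 21 = 126.

126 chords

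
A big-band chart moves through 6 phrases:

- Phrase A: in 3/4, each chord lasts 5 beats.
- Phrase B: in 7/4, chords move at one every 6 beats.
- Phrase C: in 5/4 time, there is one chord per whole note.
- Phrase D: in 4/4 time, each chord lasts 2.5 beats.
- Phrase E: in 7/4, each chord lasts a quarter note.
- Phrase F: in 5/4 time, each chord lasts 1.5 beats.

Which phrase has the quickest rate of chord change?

A: 3/5 = 0.6 chords/bar.
B: 7/6 = 7/6 chords/bar.
C: 5/4 = 1.25 chords/bar.
D: 4/2.5 = 1.6 chords/bar.
E: 7/1 = 7 chords/bar.
F: 5/1.5 = 10/3 chords/bar.
Fastest is E at 7 chords/bar.

Phrase E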